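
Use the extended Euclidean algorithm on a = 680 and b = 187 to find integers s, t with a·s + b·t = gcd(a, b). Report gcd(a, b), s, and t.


Euclidean algorithm on (680, 187) — divide until remainder is 0:
  680 = 3 · 187 + 119
  187 = 1 · 119 + 68
  119 = 1 · 68 + 51
  68 = 1 · 51 + 17
  51 = 3 · 17 + 0
gcd(680, 187) = 17.
Track Bezout coefficients alongside the remainders: start with r₀ = 680 = a·1 + b·0 (s = 1, t = 0) and r₁ = 187 = a·0 + b·1 (s = 0, t = 1); each new remainder r_{k+1} = r_{k-1} − q_k·r_k inherits s_{k+1} = s_{k-1} − q_k·s_k, t_{k+1} = t_{k-1} − q_k·t_k, so r_k = a·s_k + b·t_k at every step:
  q = 3: r = 119, s = 1 − 3·0 = 1, t = 0 − 3·1 = -3  (check: 680·1 + 187·(-3) = 119)
  q = 1: r = 68, s = 0 − 1·1 = -1, t = 1 − 1·(-3) = 4  (check: 680·(-1) + 187·4 = 68)
  q = 1: r = 51, s = 1 − 1·(-1) = 2, t = -3 − 1·4 = -7  (check: 680·2 + 187·(-7) = 51)
  q = 1: r = 17, s = -1 − 1·2 = -3, t = 4 − 1·(-7) = 11  (check: 680·(-3) + 187·11 = 17)
The row with r = 17 (the gcd) gives the Bezout coefficients s = -3, t = 11.
Result: 680 · (-3) + 187 · (11) = 17.

gcd(680, 187) = 17; s = -3, t = 11 (check: 680·(-3) + 187·11 = 17).


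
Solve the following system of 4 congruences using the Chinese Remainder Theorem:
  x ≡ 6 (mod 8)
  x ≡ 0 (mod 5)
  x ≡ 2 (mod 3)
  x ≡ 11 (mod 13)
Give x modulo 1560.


Product of moduli M = 8 · 5 · 3 · 13 = 1560.
Merge one congruence at a time:
  Start: x ≡ 6 (mod 8).
  Combine with x ≡ 0 (mod 5); new modulus lcm = 40.
    Write x = 6 + 8·t and substitute into x ≡ 0 (mod 5): 8·t ≡ 0 − 6 = -6 (mod 5).
    Reduce coefficients mod 5: 3·t ≡ 4 (mod 5).
    The inverse of 3 mod 5 is 2 (since 3·2 = 6 = 1·5 + 1), so t ≡ 2·4 = 8 ≡ 3 (mod 5).
    Then x = 6 + 8·3 = 30, valid modulo lcm(8, 5) = 40: x ≡ 30 (mod 40).
  Combine with x ≡ 2 (mod 3); new modulus lcm = 120.
    Write x = 30 + 40·t and substitute into x ≡ 2 (mod 3): 40·t ≡ 2 − 30 = -28 (mod 3).
    Reduce coefficients mod 3: 1·t ≡ 2 (mod 3).
    So t ≡ 2 (mod 3).
    Then x = 30 + 40·2 = 110, valid modulo lcm(40, 3) = 120: x ≡ 110 (mod 120).
  Combine with x ≡ 11 (mod 13); new modulus lcm = 1560.
    Write x = 110 + 120·t and substitute into x ≡ 11 (mod 13): 120·t ≡ 11 − 110 = -99 (mod 13).
    Reduce coefficients mod 13: 3·t ≡ 5 (mod 13).
    The inverse of 3 mod 13 is 9 (since 3·9 = 27 = 2·13 + 1), so t ≡ 9·5 = 45 ≡ 6 (mod 13).
    Then x = 110 + 120·6 = 830, valid modulo lcm(120, 13) = 1560: x ≡ 830 (mod 1560).
Verify against each original: 830 mod 8 = 6, 830 mod 5 = 0, 830 mod 3 = 2, 830 mod 13 = 11.

x ≡ 830 (mod 1560).


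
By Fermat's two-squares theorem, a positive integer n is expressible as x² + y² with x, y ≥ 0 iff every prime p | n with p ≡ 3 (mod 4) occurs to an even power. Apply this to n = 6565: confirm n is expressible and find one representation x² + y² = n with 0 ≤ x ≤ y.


Step 1: Factor n = 6565 = 5 · 13 · 101.
Step 2: Check the mod-4 condition on each prime factor: 5 ≡ 1 (mod 4), exponent 1; 13 ≡ 1 (mod 4), exponent 1; 101 ≡ 1 (mod 4), exponent 1.
All primes ≡ 3 (mod 4) appear to even exponent (or don't appear), so by the two-squares theorem n IS expressible as a sum of two squares.
Step 3: Build a representation. Here n = 5 · 13 · 101 is a product of primes ≡ 1 (mod 4). Each prime p ≡ 1 (mod 4) is itself a sum of two squares; find a² by testing p − a² for a perfect square:
  5: 5 − 1² = 4 = 2² ⇒ 5 = 1² + 2².
  13: 13 − 1² = 12, 13 − 2² = 9 = 3² ⇒ 13 = 2² + 3².
  101: 101 − 1² = 100 = 10² ⇒ 101 = 1² + 10².
  Combine using the Brahmagupta–Fibonacci identity (a² + b²)(c² + d²) = (ac − bd)² + (ad + bc)² = (ac + bd)² + (ad − bc)²:
  5 · 13 = 65: from (1² + 2²)(2² + 3²), take (1·2 − 2·3, 1·3 + 2·2) = (2 − 6, 3 + 4) = (-4, 7); dropping signs (only squares matter) gives (4, 7); check 4² + 7² = 16 + 49 = 65 ✓.
  65 · 101 = 6565: from (4² + 7²)(1² + 10²), take (4·1 − 7·10, 4·10 + 7·1) = (4 − 70, 40 + 7) = (-66, 47); dropping signs (only squares matter) gives (66, 47); check 66² + 47² = 4356 + 2209 = 6565 ✓.
Step 4: Order so x ≤ y and verify: 47² + 66² = 2209 + 4356 = 6565 = n. ✓

n = 6565 = 47² + 66² (one valid representation with x ≤ y).


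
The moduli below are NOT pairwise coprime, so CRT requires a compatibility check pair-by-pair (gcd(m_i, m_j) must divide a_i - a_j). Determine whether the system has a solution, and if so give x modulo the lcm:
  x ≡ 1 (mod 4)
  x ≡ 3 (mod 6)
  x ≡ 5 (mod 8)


Moduli 4, 6, 8 are not pairwise coprime, so CRT works modulo lcm(m_i) when all pairwise compatibility conditions hold.
Pairwise compatibility: gcd(m_i, m_j) must divide a_i - a_j for every pair.
Merge one congruence at a time:
  Start: x ≡ 1 (mod 4).
  Combine with x ≡ 3 (mod 6): gcd(4, 6) = 2; 3 - 1 = 2, which IS divisible by 2, so compatible.
    Write x = 1 + 4·t and substitute into x ≡ 3 (mod 6): 4·t ≡ 3 − 1 = 2 (mod 6).
    Divide the congruence (and modulus) by g = 2: 2·t ≡ 1 (mod 3).
    The inverse of 2 mod 3 is 2 (since 2·2 = 4 = 1·3 + 1), so t ≡ 2·1 = 2 ≡ 2 (mod 3).
    Then x = 1 + 4·2 = 9, valid modulo lcm(4, 6) = 12: x ≡ 9 (mod 12).
  Combine with x ≡ 5 (mod 8): gcd(12, 8) = 4; 5 - 9 = -4, which IS divisible by 4, so compatible.
    Write x = 9 + 12·t and substitute into x ≡ 5 (mod 8): 12·t ≡ 5 − 9 = -4 (mod 8).
    Divide the congruence (and modulus) by g = 4: 3·t ≡ -1 (mod 2).
    Reduce coefficients mod 2: 1·t ≡ 1 (mod 2).
    So t ≡ 1 (mod 2).
    Then x = 9 + 12·1 = 21, valid modulo lcm(12, 8) = 24: x ≡ 21 (mod 24).
Verify: 21 mod 4 = 1, 21 mod 6 = 3, 21 mod 8 = 5.

x ≡ 21 (mod 24).


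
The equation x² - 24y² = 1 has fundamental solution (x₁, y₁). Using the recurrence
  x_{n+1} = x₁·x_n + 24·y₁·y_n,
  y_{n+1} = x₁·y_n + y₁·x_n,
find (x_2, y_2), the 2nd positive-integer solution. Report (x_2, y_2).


Step 1: Find the fundamental solution (x₁, y₁) of x² - 24y² = 1.
  Expand √24 as a continued fraction. a₀ = ⌊√24⌋ = 4; iterate m_{k+1} = d_k·a_k − m_k, d_{k+1} = (24 − m_{k+1}²)/d_k, a_{k+1} = ⌊(a₀ + m_{k+1})/d_{k+1}⌋ (starting m₀ = 0, d₀ = 1), with convergents p_k = a_k·p_{k-1} + p_{k-2}, q_k = a_k·q_{k-1} + q_{k-2} (p₋₁ = 1, q₋₁ = 0):
  k = 0: a₀ = 4; p₀/q₀ = 4/1; p₀² − 24·q₀² = 16 − 24 = -8.
  k = 1: m = 4, d = 8, a = ⌊(4 + 4)/8⌋ = 1; p/q = (1·4 + 1)/(1·1 + 0) = 5/1; p² − 24·q² = 25 − 24 = 1.
  The first convergent with p² − 24·q² = 1 gives the fundamental solution (x₁, y₁) = (5, 1).
Step 2: Apply the recurrence (x_{n+1}, y_{n+1}) = (x₁x_n + 24y₁y_n, x₁y_n + y₁x_n) repeatedly.
  From (x_1, y_1) = (5, 1): x_2 = 5·5 + 24·1·1 = 49; y_2 = 5·1 + 1·5 = 10.
Step 3: Verify x_2² - 24·y_2² = 2401 - 2400 = 1 (should be 1). ✓

(x_1, y_1) = (5, 1); (x_2, y_2) = (49, 10).


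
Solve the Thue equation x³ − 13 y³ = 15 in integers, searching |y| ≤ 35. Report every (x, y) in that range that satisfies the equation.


The equation is x³ - 13y³ = 15. For fixed y, x³ = 13·y³ + 15, so a solution requires the RHS to be a perfect cube.
Strategy: iterate y from -35 to 35, compute RHS = 13·y³ + 15, and check whether it is a (positive or negative) perfect cube.
Check small values of y:
  y = 0: RHS = 15 is not a perfect cube.
  y = 1: RHS = 28 is not a perfect cube.
  y = -1: RHS = 2 is not a perfect cube.
  y = 2: RHS = 119 is not a perfect cube.
  y = -2: RHS = -89 is not a perfect cube.
  y = 3: RHS = 366 is not a perfect cube.
  y = -3: RHS = -336 is not a perfect cube.
Continuing the search up to |y| = 35 finds no solutions either.
No (x, y) in the scanned range satisfies the equation.

No integer solutions with |y| ≤ 35.


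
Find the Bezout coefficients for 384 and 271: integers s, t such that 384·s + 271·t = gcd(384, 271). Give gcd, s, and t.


Euclidean algorithm on (384, 271) — divide until remainder is 0:
  384 = 1 · 271 + 113
  271 = 2 · 113 + 45
  113 = 2 · 45 + 23
  45 = 1 · 23 + 22
  23 = 1 · 22 + 1
  22 = 22 · 1 + 0
gcd(384, 271) = 1.
Track Bezout coefficients alongside the remainders: start with r₀ = 384 = a·1 + b·0 (s = 1, t = 0) and r₁ = 271 = a·0 + b·1 (s = 0, t = 1); each new remainder r_{k+1} = r_{k-1} − q_k·r_k inherits s_{k+1} = s_{k-1} − q_k·s_k, t_{k+1} = t_{k-1} − q_k·t_k, so r_k = a·s_k + b·t_k at every step:
  q = 1: r = 113, s = 1 − 1·0 = 1, t = 0 − 1·1 = -1  (check: 384·1 + 271·(-1) = 113)
  q = 2: r = 45, s = 0 − 2·1 = -2, t = 1 − 2·(-1) = 3  (check: 384·(-2) + 271·3 = 45)
  q = 2: r = 23, s = 1 − 2·(-2) = 5, t = -1 − 2·3 = -7  (check: 384·5 + 271·(-7) = 23)
  q = 1: r = 22, s = -2 − 1·5 = -7, t = 3 − 1·(-7) = 10  (check: 384·(-7) + 271·10 = 22)
  q = 1: r = 1, s = 5 − 1·(-7) = 12, t = -7 − 1·10 = -17  (check: 384·12 + 271·(-17) = 1)
The row with r = 1 (the gcd) gives the Bezout coefficients s = 12, t = -17.
Result: 384 · (12) + 271 · (-17) = 1.

gcd(384, 271) = 1; s = 12, t = -17 (check: 384·12 + 271·(-17) = 1).


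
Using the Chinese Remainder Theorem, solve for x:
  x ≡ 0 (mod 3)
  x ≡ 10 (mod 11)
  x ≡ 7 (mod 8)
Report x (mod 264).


Moduli 3, 11, 8 are pairwise coprime; by CRT there is a unique solution modulo M = 3 · 11 · 8 = 264.
Solve pairwise, accumulating the modulus:
  Start with x ≡ 0 (mod 3).
  Combine with x ≡ 10 (mod 11): since gcd(3, 11) = 1, we get a unique residue mod 33.
    Write x = 0 + 3·t and substitute into x ≡ 10 (mod 11): 3·t ≡ 10 − 0 = 10 (mod 11).
    The inverse of 3 mod 11 is 4 (since 3·4 = 12 = 1·11 + 1), so t ≡ 4·10 = 40 ≡ 7 (mod 11).
    Then x = 0 + 3·7 = 21, valid modulo lcm(3, 11) = 33: x ≡ 21 (mod 33).
  Combine with x ≡ 7 (mod 8): since gcd(33, 8) = 1, we get a unique residue mod 264.
    Write x = 21 + 33·t and substitute into x ≡ 7 (mod 8): 33·t ≡ 7 − 21 = -14 (mod 8).
    Reduce coefficients mod 8: 1·t ≡ 2 (mod 8).
    So t ≡ 2 (mod 8).
    Then x = 21 + 33·2 = 87, valid modulo lcm(33, 8) = 264: x ≡ 87 (mod 264).
Verify: 87 mod 3 = 0 ✓, 87 mod 11 = 10 ✓, 87 mod 8 = 7 ✓.

x ≡ 87 (mod 264).


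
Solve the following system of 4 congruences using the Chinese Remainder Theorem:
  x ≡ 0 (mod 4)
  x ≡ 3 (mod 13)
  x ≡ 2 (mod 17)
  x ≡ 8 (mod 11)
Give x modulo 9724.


Product of moduli M = 4 · 13 · 17 · 11 = 9724.
Merge one congruence at a time:
  Start: x ≡ 0 (mod 4).
  Combine with x ≡ 3 (mod 13); new modulus lcm = 52.
    Write x = 0 + 4·t and substitute into x ≡ 3 (mod 13): 4·t ≡ 3 − 0 = 3 (mod 13).
    The inverse of 4 mod 13 is 10 (since 4·10 = 40 = 3·13 + 1), so t ≡ 10·3 = 30 ≡ 4 (mod 13).
    Then x = 0 + 4·4 = 16, valid modulo lcm(4, 13) = 52: x ≡ 16 (mod 52).
  Combine with x ≡ 2 (mod 17); new modulus lcm = 884.
    Write x = 16 + 52·t and substitute into x ≡ 2 (mod 17): 52·t ≡ 2 − 16 = -14 (mod 17).
    Reduce coefficients mod 17: 1·t ≡ 3 (mod 17).
    So t ≡ 3 (mod 17).
    Then x = 16 + 52·3 = 172, valid modulo lcm(52, 17) = 884: x ≡ 172 (mod 884).
  Combine with x ≡ 8 (mod 11); new modulus lcm = 9724.
    Write x = 172 + 884·t and substitute into x ≡ 8 (mod 11): 884·t ≡ 8 − 172 = -164 (mod 11).
    Reduce coefficients mod 11: 4·t ≡ 1 (mod 11).
    The inverse of 4 mod 11 is 3 (since 4·3 = 12 = 1·11 + 1), so t ≡ 3·1 = 3 ≡ 3 (mod 11).
    Then x = 172 + 884·3 = 2824, valid modulo lcm(884, 11) = 9724: x ≡ 2824 (mod 9724).
Verify against each original: 2824 mod 4 = 0, 2824 mod 13 = 3, 2824 mod 17 = 2, 2824 mod 11 = 8.

x ≡ 2824 (mod 9724).


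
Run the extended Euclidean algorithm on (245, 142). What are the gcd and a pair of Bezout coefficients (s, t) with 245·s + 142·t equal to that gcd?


Euclidean algorithm on (245, 142) — divide until remainder is 0:
  245 = 1 · 142 + 103
  142 = 1 · 103 + 39
  103 = 2 · 39 + 25
  39 = 1 · 25 + 14
  25 = 1 · 14 + 11
  14 = 1 · 11 + 3
  11 = 3 · 3 + 2
  3 = 1 · 2 + 1
  2 = 2 · 1 + 0
gcd(245, 142) = 1.
Track Bezout coefficients alongside the remainders: start with r₀ = 245 = a·1 + b·0 (s = 1, t = 0) and r₁ = 142 = a·0 + b·1 (s = 0, t = 1); each new remainder r_{k+1} = r_{k-1} − q_k·r_k inherits s_{k+1} = s_{k-1} − q_k·s_k, t_{k+1} = t_{k-1} − q_k·t_k, so r_k = a·s_k + b·t_k at every step:
  q = 1: r = 103, s = 1 − 1·0 = 1, t = 0 − 1·1 = -1  (check: 245·1 + 142·(-1) = 103)
  q = 1: r = 39, s = 0 − 1·1 = -1, t = 1 − 1·(-1) = 2  (check: 245·(-1) + 142·2 = 39)
  q = 2: r = 25, s = 1 − 2·(-1) = 3, t = -1 − 2·2 = -5  (check: 245·3 + 142·(-5) = 25)
  q = 1: r = 14, s = -1 − 1·3 = -4, t = 2 − 1·(-5) = 7  (check: 245·(-4) + 142·7 = 14)
  q = 1: r = 11, s = 3 − 1·(-4) = 7, t = -5 − 1·7 = -12  (check: 245·7 + 142·(-12) = 11)
  q = 1: r = 3, s = -4 − 1·7 = -11, t = 7 − 1·(-12) = 19  (check: 245·(-11) + 142·19 = 3)
  q = 3: r = 2, s = 7 − 3·(-11) = 40, t = -12 − 3·19 = -69  (check: 245·40 + 142·(-69) = 2)
  q = 1: r = 1, s = -11 − 1·40 = -51, t = 19 − 1·(-69) = 88  (check: 245·(-51) + 142·88 = 1)
The row with r = 1 (the gcd) gives the Bezout coefficients s = -51, t = 88.
Result: 245 · (-51) + 142 · (88) = 1.

gcd(245, 142) = 1; s = -51, t = 88 (check: 245·(-51) + 142·88 = 1).


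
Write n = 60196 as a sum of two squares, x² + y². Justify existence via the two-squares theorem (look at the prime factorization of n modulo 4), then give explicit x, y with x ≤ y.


Step 1: Factor n = 60196 = 2^2 · 101 · 149.
Step 2: Check the mod-4 condition on each prime factor: 2 = 2 (special); 101 ≡ 1 (mod 4), exponent 1; 149 ≡ 1 (mod 4), exponent 1.
All primes ≡ 3 (mod 4) appear to even exponent (or don't appear), so by the two-squares theorem n IS expressible as a sum of two squares.
Step 3: Build a representation. Group n = k² · m with k = 2 and m = 101 · 149 = 15049 (a product of primes ≡ 1 (mod 4)); a representation of m scales to one of n via (k·x)² + (k·y)² = k²(x² + y²). Each prime p ≡ 1 (mod 4) is itself a sum of two squares; find a² by testing p − a² for a perfect square:
  101: 101 − 1² = 100 = 10² ⇒ 101 = 1² + 10².
  149: 149 − 1² = 148, 149 − 2² = 145, 149 − 3² = 140, 149 − 4² = 133, 149 − 5² = 124, 149 − 6² = 113, 149 − 7² = 100 = 10² ⇒ 149 = 7² + 10².
  Combine using the Brahmagupta–Fibonacci identity (a² + b²)(c² + d²) = (ac − bd)² + (ad + bc)² = (ac + bd)² + (ad − bc)²:
  101 · 149 = 15049: from (1² + 10²)(7² + 10²), take (1·7 − 10·10, 1·10 + 10·7) = (7 − 100, 10 + 70) = (-93, 80); dropping signs (only squares matter) gives (93, 80); check 93² + 80² = 8649 + 6400 = 15049 ✓.
  Scale by k = 2: (2·93, 2·80) = (186, 160).
Step 4: Order so x ≤ y and verify: 160² + 186² = 25600 + 34596 = 60196 = n. ✓

n = 60196 = 160² + 186² (one valid representation with x ≤ y).


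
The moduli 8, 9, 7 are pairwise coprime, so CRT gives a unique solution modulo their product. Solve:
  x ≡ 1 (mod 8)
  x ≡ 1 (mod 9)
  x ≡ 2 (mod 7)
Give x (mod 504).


Moduli 8, 9, 7 are pairwise coprime; by CRT there is a unique solution modulo M = 8 · 9 · 7 = 504.
Solve pairwise, accumulating the modulus:
  Start with x ≡ 1 (mod 8).
  Combine with x ≡ 1 (mod 9): since gcd(8, 9) = 1, we get a unique residue mod 72.
    Write x = 1 + 8·t and substitute into x ≡ 1 (mod 9): 8·t ≡ 1 − 1 = 0 (mod 9).
    The inverse of 8 mod 9 is 8 (since 8·8 = 64 = 7·9 + 1), so t ≡ 8·0 = 0 ≡ 0 (mod 9).
    Then x = 1 + 8·0 = 1, valid modulo lcm(8, 9) = 72: x ≡ 1 (mod 72).
  Combine with x ≡ 2 (mod 7): since gcd(72, 7) = 1, we get a unique residue mod 504.
    Write x = 1 + 72·t and substitute into x ≡ 2 (mod 7): 72·t ≡ 2 − 1 = 1 (mod 7).
    Reduce coefficients mod 7: 2·t ≡ 1 (mod 7).
    The inverse of 2 mod 7 is 4 (since 2·4 = 8 = 1·7 + 1), so t ≡ 4·1 = 4 ≡ 4 (mod 7).
    Then x = 1 + 72·4 = 289, valid modulo lcm(72, 7) = 504: x ≡ 289 (mod 504).
Verify: 289 mod 8 = 1 ✓, 289 mod 9 = 1 ✓, 289 mod 7 = 2 ✓.

x ≡ 289 (mod 504).


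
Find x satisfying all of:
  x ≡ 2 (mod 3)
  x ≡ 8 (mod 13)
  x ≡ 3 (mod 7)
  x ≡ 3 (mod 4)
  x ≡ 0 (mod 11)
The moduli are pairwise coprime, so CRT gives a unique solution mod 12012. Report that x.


Product of moduli M = 3 · 13 · 7 · 4 · 11 = 12012.
Merge one congruence at a time:
  Start: x ≡ 2 (mod 3).
  Combine with x ≡ 8 (mod 13); new modulus lcm = 39.
    Write x = 2 + 3·t and substitute into x ≡ 8 (mod 13): 3·t ≡ 8 − 2 = 6 (mod 13).
    The inverse of 3 mod 13 is 9 (since 3·9 = 27 = 2·13 + 1), so t ≡ 9·6 = 54 ≡ 2 (mod 13).
    Then x = 2 + 3·2 = 8, valid modulo lcm(3, 13) = 39: x ≡ 8 (mod 39).
  Combine with x ≡ 3 (mod 7); new modulus lcm = 273.
    Write x = 8 + 39·t and substitute into x ≡ 3 (mod 7): 39·t ≡ 3 − 8 = -5 (mod 7).
    Reduce coefficients mod 7: 4·t ≡ 2 (mod 7).
    The inverse of 4 mod 7 is 2 (since 4·2 = 8 = 1·7 + 1), so t ≡ 2·2 = 4 ≡ 4 (mod 7).
    Then x = 8 + 39·4 = 164, valid modulo lcm(39, 7) = 273: x ≡ 164 (mod 273).
  Combine with x ≡ 3 (mod 4); new modulus lcm = 1092.
    Write x = 164 + 273·t and substitute into x ≡ 3 (mod 4): 273·t ≡ 3 − 164 = -161 (mod 4).
    Reduce coefficients mod 4: 1·t ≡ 3 (mod 4).
    So t ≡ 3 (mod 4).
    Then x = 164 + 273·3 = 983, valid modulo lcm(273, 4) = 1092: x ≡ 983 (mod 1092).
  Combine with x ≡ 0 (mod 11); new modulus lcm = 12012.
    Write x = 983 + 1092·t and substitute into x ≡ 0 (mod 11): 1092·t ≡ 0 − 983 = -983 (mod 11).
    Reduce coefficients mod 11: 3·t ≡ 7 (mod 11).
    The inverse of 3 mod 11 is 4 (since 3·4 = 12 = 1·11 + 1), so t ≡ 4·7 = 28 ≡ 6 (mod 11).
    Then x = 983 + 1092·6 = 7535, valid modulo lcm(1092, 11) = 12012: x ≡ 7535 (mod 12012).
Verify against each original: 7535 mod 3 = 2, 7535 mod 13 = 8, 7535 mod 7 = 3, 7535 mod 4 = 3, 7535 mod 11 = 0.

x ≡ 7535 (mod 12012).


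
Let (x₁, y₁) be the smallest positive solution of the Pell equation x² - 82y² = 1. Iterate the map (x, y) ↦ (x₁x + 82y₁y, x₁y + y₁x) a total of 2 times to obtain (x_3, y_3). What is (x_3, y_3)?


Step 1: Find the fundamental solution (x₁, y₁) of x² - 82y² = 1.
  Expand √82 as a continued fraction. a₀ = ⌊√82⌋ = 9; iterate m_{k+1} = d_k·a_k − m_k, d_{k+1} = (82 − m_{k+1}²)/d_k, a_{k+1} = ⌊(a₀ + m_{k+1})/d_{k+1}⌋ (starting m₀ = 0, d₀ = 1), with convergents p_k = a_k·p_{k-1} + p_{k-2}, q_k = a_k·q_{k-1} + q_{k-2} (p₋₁ = 1, q₋₁ = 0):
  k = 0: a₀ = 9; p₀/q₀ = 9/1; p₀² − 82·q₀² = 81 − 82 = -1.
  k = 1: m = 9, d = 1, a = ⌊(9 + 9)/1⌋ = 18; p/q = (18·9 + 1)/(18·1 + 0) = 163/18; p² − 82·q² = 26569 − 26568 = 1.
  The first convergent with p² − 82·q² = 1 gives the fundamental solution (x₁, y₁) = (163, 18).
Step 2: Apply the recurrence (x_{n+1}, y_{n+1}) = (x₁x_n + 82y₁y_n, x₁y_n + y₁x_n) repeatedly.
  From (x_1, y_1) = (163, 18): x_2 = 163·163 + 82·18·18 = 53137; y_2 = 163·18 + 18·163 = 5868.
  From (x_2, y_2) = (53137, 5868): x_3 = 163·53137 + 82·18·5868 = 17322499; y_3 = 163·5868 + 18·53137 = 1912950.
Step 3: Verify x_3² - 82·y_3² = 300068971605001 - 300068971605000 = 1 (should be 1). ✓

(x_1, y_1) = (163, 18); (x_3, y_3) = (17322499, 1912950).


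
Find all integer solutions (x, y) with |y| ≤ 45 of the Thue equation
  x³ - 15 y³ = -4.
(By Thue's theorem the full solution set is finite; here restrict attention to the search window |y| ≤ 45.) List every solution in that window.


The equation is x³ - 15y³ = -4. For fixed y, x³ = 15·y³ − 4, so a solution requires the RHS to be a perfect cube.
Strategy: iterate y from -45 to 45, compute RHS = 15·y³ − 4, and check whether it is a (positive or negative) perfect cube.
Check small values of y:
  y = 0: RHS = -4 is not a perfect cube.
  y = 1: RHS = 11 is not a perfect cube.
  y = -1: RHS = -19 is not a perfect cube.
  y = 2: RHS = 116 is not a perfect cube.
  y = -2: RHS = -124 is not a perfect cube.
  y = 3: RHS = 401 is not a perfect cube.
  y = -3: RHS = -409 is not a perfect cube.
Continuing the search up to |y| = 45 finds no solutions either.
No (x, y) in the scanned range satisfies the equation.

No integer solutions with |y| ≤ 45.


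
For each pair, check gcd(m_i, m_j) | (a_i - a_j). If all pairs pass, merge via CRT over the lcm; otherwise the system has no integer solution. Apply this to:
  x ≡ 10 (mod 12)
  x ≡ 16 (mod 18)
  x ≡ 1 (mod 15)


Moduli 12, 18, 15 are not pairwise coprime, so CRT works modulo lcm(m_i) when all pairwise compatibility conditions hold.
Pairwise compatibility: gcd(m_i, m_j) must divide a_i - a_j for every pair.
Merge one congruence at a time:
  Start: x ≡ 10 (mod 12).
  Combine with x ≡ 16 (mod 18): gcd(12, 18) = 6; 16 - 10 = 6, which IS divisible by 6, so compatible.
    Write x = 10 + 12·t and substitute into x ≡ 16 (mod 18): 12·t ≡ 16 − 10 = 6 (mod 18).
    Divide the congruence (and modulus) by g = 6: 2·t ≡ 1 (mod 3).
    The inverse of 2 mod 3 is 2 (since 2·2 = 4 = 1·3 + 1), so t ≡ 2·1 = 2 ≡ 2 (mod 3).
    Then x = 10 + 12·2 = 34, valid modulo lcm(12, 18) = 36: x ≡ 34 (mod 36).
  Combine with x ≡ 1 (mod 15): gcd(36, 15) = 3; 1 - 34 = -33, which IS divisible by 3, so compatible.
    Write x = 34 + 36·t and substitute into x ≡ 1 (mod 15): 36·t ≡ 1 − 34 = -33 (mod 15).
    Divide the congruence (and modulus) by g = 3: 12·t ≡ -11 (mod 5).
    Reduce coefficients mod 5: 2·t ≡ 4 (mod 5).
    The inverse of 2 mod 5 is 3 (since 2·3 = 6 = 1·5 + 1), so t ≡ 3·4 = 12 ≡ 2 (mod 5).
    Then x = 34 + 36·2 = 106, valid modulo lcm(36, 15) = 180: x ≡ 106 (mod 180).
Verify: 106 mod 12 = 10, 106 mod 18 = 16, 106 mod 15 = 1.

x ≡ 106 (mod 180).


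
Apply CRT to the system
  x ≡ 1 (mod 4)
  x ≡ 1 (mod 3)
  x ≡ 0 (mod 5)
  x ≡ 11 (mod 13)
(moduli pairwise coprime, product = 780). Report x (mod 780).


Product of moduli M = 4 · 3 · 5 · 13 = 780.
Merge one congruence at a time:
  Start: x ≡ 1 (mod 4).
  Combine with x ≡ 1 (mod 3); new modulus lcm = 12.
    Write x = 1 + 4·t and substitute into x ≡ 1 (mod 3): 4·t ≡ 1 − 1 = 0 (mod 3).
    Reduce coefficients mod 3: 1·t ≡ 0 (mod 3).
    So t ≡ 0 (mod 3).
    Then x = 1 + 4·0 = 1, valid modulo lcm(4, 3) = 12: x ≡ 1 (mod 12).
  Combine with x ≡ 0 (mod 5); new modulus lcm = 60.
    Write x = 1 + 12·t and substitute into x ≡ 0 (mod 5): 12·t ≡ 0 − 1 = -1 (mod 5).
    Reduce coefficients mod 5: 2·t ≡ 4 (mod 5).
    The inverse of 2 mod 5 is 3 (since 2·3 = 6 = 1·5 + 1), so t ≡ 3·4 = 12 ≡ 2 (mod 5).
    Then x = 1 + 12·2 = 25, valid modulo lcm(12, 5) = 60: x ≡ 25 (mod 60).
  Combine with x ≡ 11 (mod 13); new modulus lcm = 780.
    Write x = 25 + 60·t and substitute into x ≡ 11 (mod 13): 60·t ≡ 11 − 25 = -14 (mod 13).
    Reduce coefficients mod 13: 8·t ≡ 12 (mod 13).
    The inverse of 8 mod 13 is 5 (since 8·5 = 40 = 3·13 + 1), so t ≡ 5·12 = 60 ≡ 8 (mod 13).
    Then x = 25 + 60·8 = 505, valid modulo lcm(60, 13) = 780: x ≡ 505 (mod 780).
Verify against each original: 505 mod 4 = 1, 505 mod 3 = 1, 505 mod 5 = 0, 505 mod 13 = 11.

x ≡ 505 (mod 780).


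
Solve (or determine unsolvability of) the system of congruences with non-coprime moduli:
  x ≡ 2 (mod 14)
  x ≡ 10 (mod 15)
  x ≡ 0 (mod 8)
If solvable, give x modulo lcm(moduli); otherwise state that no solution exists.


Moduli 14, 15, 8 are not pairwise coprime, so CRT works modulo lcm(m_i) when all pairwise compatibility conditions hold.
Pairwise compatibility: gcd(m_i, m_j) must divide a_i - a_j for every pair.
Merge one congruence at a time:
  Start: x ≡ 2 (mod 14).
  Combine with x ≡ 10 (mod 15): gcd(14, 15) = 1; 10 - 2 = 8, which IS divisible by 1, so compatible.
    Write x = 2 + 14·t and substitute into x ≡ 10 (mod 15): 14·t ≡ 10 − 2 = 8 (mod 15).
    The inverse of 14 mod 15 is 14 (since 14·14 = 196 = 13·15 + 1), so t ≡ 14·8 = 112 ≡ 7 (mod 15).
    Then x = 2 + 14·7 = 100, valid modulo lcm(14, 15) = 210: x ≡ 100 (mod 210).
  Combine with x ≡ 0 (mod 8): gcd(210, 8) = 2; 0 - 100 = -100, which IS divisible by 2, so compatible.
    Write x = 100 + 210·t and substitute into x ≡ 0 (mod 8): 210·t ≡ 0 − 100 = -100 (mod 8).
    Divide the congruence (and modulus) by g = 2: 105·t ≡ -50 (mod 4).
    Reduce coefficients mod 4: 1·t ≡ 2 (mod 4).
    So t ≡ 2 (mod 4).
    Then x = 100 + 210·2 = 520, valid modulo lcm(210, 8) = 840: x ≡ 520 (mod 840).
Verify: 520 mod 14 = 2, 520 mod 15 = 10, 520 mod 8 = 0.

x ≡ 520 (mod 840).


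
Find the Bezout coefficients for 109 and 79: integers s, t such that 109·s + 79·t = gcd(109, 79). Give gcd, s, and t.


Euclidean algorithm on (109, 79) — divide until remainder is 0:
  109 = 1 · 79 + 30
  79 = 2 · 30 + 19
  30 = 1 · 19 + 11
  19 = 1 · 11 + 8
  11 = 1 · 8 + 3
  8 = 2 · 3 + 2
  3 = 1 · 2 + 1
  2 = 2 · 1 + 0
gcd(109, 79) = 1.
Track Bezout coefficients alongside the remainders: start with r₀ = 109 = a·1 + b·0 (s = 1, t = 0) and r₁ = 79 = a·0 + b·1 (s = 0, t = 1); each new remainder r_{k+1} = r_{k-1} − q_k·r_k inherits s_{k+1} = s_{k-1} − q_k·s_k, t_{k+1} = t_{k-1} − q_k·t_k, so r_k = a·s_k + b·t_k at every step:
  q = 1: r = 30, s = 1 − 1·0 = 1, t = 0 − 1·1 = -1  (check: 109·1 + 79·(-1) = 30)
  q = 2: r = 19, s = 0 − 2·1 = -2, t = 1 − 2·(-1) = 3  (check: 109·(-2) + 79·3 = 19)
  q = 1: r = 11, s = 1 − 1·(-2) = 3, t = -1 − 1·3 = -4  (check: 109·3 + 79·(-4) = 11)
  q = 1: r = 8, s = -2 − 1·3 = -5, t = 3 − 1·(-4) = 7  (check: 109·(-5) + 79·7 = 8)
  q = 1: r = 3, s = 3 − 1·(-5) = 8, t = -4 − 1·7 = -11  (check: 109·8 + 79·(-11) = 3)
  q = 2: r = 2, s = -5 − 2·8 = -21, t = 7 − 2·(-11) = 29  (check: 109·(-21) + 79·29 = 2)
  q = 1: r = 1, s = 8 − 1·(-21) = 29, t = -11 − 1·29 = -40  (check: 109·29 + 79·(-40) = 1)
The row with r = 1 (the gcd) gives the Bezout coefficients s = 29, t = -40.
Result: 109 · (29) + 79 · (-40) = 1.

gcd(109, 79) = 1; s = 29, t = -40 (check: 109·29 + 79·(-40) = 1).


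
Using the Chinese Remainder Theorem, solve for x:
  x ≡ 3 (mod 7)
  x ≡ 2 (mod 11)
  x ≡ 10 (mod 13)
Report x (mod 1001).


Moduli 7, 11, 13 are pairwise coprime; by CRT there is a unique solution modulo M = 7 · 11 · 13 = 1001.
Solve pairwise, accumulating the modulus:
  Start with x ≡ 3 (mod 7).
  Combine with x ≡ 2 (mod 11): since gcd(7, 11) = 1, we get a unique residue mod 77.
    Write x = 3 + 7·t and substitute into x ≡ 2 (mod 11): 7·t ≡ 2 − 3 = -1 (mod 11).
    Reduce coefficients mod 11: 7·t ≡ 10 (mod 11).
    The inverse of 7 mod 11 is 8 (since 7·8 = 56 = 5·11 + 1), so t ≡ 8·10 = 80 ≡ 3 (mod 11).
    Then x = 3 + 7·3 = 24, valid modulo lcm(7, 11) = 77: x ≡ 24 (mod 77).
  Combine with x ≡ 10 (mod 13): since gcd(77, 13) = 1, we get a unique residue mod 1001.
    Write x = 24 + 77·t and substitute into x ≡ 10 (mod 13): 77·t ≡ 10 − 24 = -14 (mod 13).
    Reduce coefficients mod 13: 12·t ≡ 12 (mod 13).
    The inverse of 12 mod 13 is 12 (since 12·12 = 144 = 11·13 + 1), so t ≡ 12·12 = 144 ≡ 1 (mod 13).
    Then x = 24 + 77·1 = 101, valid modulo lcm(77, 13) = 1001: x ≡ 101 (mod 1001).
Verify: 101 mod 7 = 3 ✓, 101 mod 11 = 2 ✓, 101 mod 13 = 10 ✓.

x ≡ 101 (mod 1001).


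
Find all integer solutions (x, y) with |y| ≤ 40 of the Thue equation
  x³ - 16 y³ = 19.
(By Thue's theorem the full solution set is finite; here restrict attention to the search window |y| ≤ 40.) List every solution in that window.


The equation is x³ - 16y³ = 19. For fixed y, x³ = 16·y³ + 19, so a solution requires the RHS to be a perfect cube.
Strategy: iterate y from -40 to 40, compute RHS = 16·y³ + 19, and check whether it is a (positive or negative) perfect cube.
Check small values of y:
  y = 0: RHS = 19 is not a perfect cube.
  y = 1: RHS = 35 is not a perfect cube.
  y = -1: RHS = 3 is not a perfect cube.
  y = 2: RHS = 147 is not a perfect cube.
  y = -2: RHS = -109 is not a perfect cube.
  y = 3: RHS = 451 is not a perfect cube.
  y = -3: RHS = -413 is not a perfect cube.
Continuing the search up to |y| = 40 finds no solutions either.
No (x, y) in the scanned range satisfies the equation.

No integer solutions with |y| ≤ 40.


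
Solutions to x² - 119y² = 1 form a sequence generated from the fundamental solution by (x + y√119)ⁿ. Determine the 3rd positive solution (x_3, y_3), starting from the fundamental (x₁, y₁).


Step 1: Find the fundamental solution (x₁, y₁) of x² - 119y² = 1.
  Expand √119 as a continued fraction. a₀ = ⌊√119⌋ = 10; iterate m_{k+1} = d_k·a_k − m_k, d_{k+1} = (119 − m_{k+1}²)/d_k, a_{k+1} = ⌊(a₀ + m_{k+1})/d_{k+1}⌋ (starting m₀ = 0, d₀ = 1), with convergents p_k = a_k·p_{k-1} + p_{k-2}, q_k = a_k·q_{k-1} + q_{k-2} (p₋₁ = 1, q₋₁ = 0):
  k = 0: a₀ = 10; p₀/q₀ = 10/1; p₀² − 119·q₀² = 100 − 119 = -19.
  k = 1: m = 10, d = 19, a = ⌊(10 + 10)/19⌋ = 1; p/q = (1·10 + 1)/(1·1 + 0) = 11/1; p² − 119·q² = 121 − 119 = 2.
  k = 2: m = 9, d = 2, a = ⌊(10 + 9)/2⌋ = 9; p/q = (9·11 + 10)/(9·1 + 1) = 109/10; p² − 119·q² = 11881 − 11900 = -19.
  k = 3: m = 9, d = 19, a = ⌊(10 + 9)/19⌋ = 1; p/q = (1·109 + 11)/(1·10 + 1) = 120/11; p² − 119·q² = 14400 − 14399 = 1.
  The first convergent with p² − 119·q² = 1 gives the fundamental solution (x₁, y₁) = (120, 11).
Step 2: Apply the recurrence (x_{n+1}, y_{n+1}) = (x₁x_n + 119y₁y_n, x₁y_n + y₁x_n) repeatedly.
  From (x_1, y_1) = (120, 11): x_2 = 120·120 + 119·11·11 = 28799; y_2 = 120·11 + 11·120 = 2640.
  From (x_2, y_2) = (28799, 2640): x_3 = 120·28799 + 119·11·2640 = 6911640; y_3 = 120·2640 + 11·28799 = 633589.
Step 3: Verify x_3² - 119·y_3² = 47770767489600 - 47770767489599 = 1 (should be 1). ✓

(x_1, y_1) = (120, 11); (x_3, y_3) = (6911640, 633589).


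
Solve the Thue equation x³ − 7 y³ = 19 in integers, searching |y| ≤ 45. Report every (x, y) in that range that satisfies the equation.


The equation is x³ - 7y³ = 19. For fixed y, x³ = 7·y³ + 19, so a solution requires the RHS to be a perfect cube.
Strategy: iterate y from -45 to 45, compute RHS = 7·y³ + 19, and check whether it is a (positive or negative) perfect cube.
Check small values of y:
  y = 0: RHS = 19 is not a perfect cube.
  y = 1: RHS = 26 is not a perfect cube.
  y = -1: RHS = 12 is not a perfect cube.
  y = 2: RHS = 75 is not a perfect cube.
  y = -2: RHS = -37 is not a perfect cube.
  y = 3: RHS = 208 is not a perfect cube.
  y = -3: RHS = -170 is not a perfect cube.
Continuing the search up to |y| = 45 finds no solutions either.
No (x, y) in the scanned range satisfies the equation.

No integer solutions with |y| ≤ 45.


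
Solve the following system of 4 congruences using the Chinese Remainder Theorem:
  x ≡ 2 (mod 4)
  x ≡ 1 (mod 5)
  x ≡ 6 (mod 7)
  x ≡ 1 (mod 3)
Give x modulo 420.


Product of moduli M = 4 · 5 · 7 · 3 = 420.
Merge one congruence at a time:
  Start: x ≡ 2 (mod 4).
  Combine with x ≡ 1 (mod 5); new modulus lcm = 20.
    Write x = 2 + 4·t and substitute into x ≡ 1 (mod 5): 4·t ≡ 1 − 2 = -1 (mod 5).
    Reduce coefficients mod 5: 4·t ≡ 4 (mod 5).
    The inverse of 4 mod 5 is 4 (since 4·4 = 16 = 3·5 + 1), so t ≡ 4·4 = 16 ≡ 1 (mod 5).
    Then x = 2 + 4·1 = 6, valid modulo lcm(4, 5) = 20: x ≡ 6 (mod 20).
  Combine with x ≡ 6 (mod 7); new modulus lcm = 140.
    Write x = 6 + 20·t and substitute into x ≡ 6 (mod 7): 20·t ≡ 6 − 6 = 0 (mod 7).
    Reduce coefficients mod 7: 6·t ≡ 0 (mod 7).
    The inverse of 6 mod 7 is 6 (since 6·6 = 36 = 5·7 + 1), so t ≡ 6·0 = 0 ≡ 0 (mod 7).
    Then x = 6 + 20·0 = 6, valid modulo lcm(20, 7) = 140: x ≡ 6 (mod 140).
  Combine with x ≡ 1 (mod 3); new modulus lcm = 420.
    Write x = 6 + 140·t and substitute into x ≡ 1 (mod 3): 140·t ≡ 1 − 6 = -5 (mod 3).
    Reduce coefficients mod 3: 2·t ≡ 1 (mod 3).
    The inverse of 2 mod 3 is 2 (since 2·2 = 4 = 1·3 + 1), so t ≡ 2·1 = 2 ≡ 2 (mod 3).
    Then x = 6 + 140·2 = 286, valid modulo lcm(140, 3) = 420: x ≡ 286 (mod 420).
Verify against each original: 286 mod 4 = 2, 286 mod 5 = 1, 286 mod 7 = 6, 286 mod 3 = 1.

x ≡ 286 (mod 420).


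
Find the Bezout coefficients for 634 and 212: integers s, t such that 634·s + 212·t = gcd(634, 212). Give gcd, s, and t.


Euclidean algorithm on (634, 212) — divide until remainder is 0:
  634 = 2 · 212 + 210
  212 = 1 · 210 + 2
  210 = 105 · 2 + 0
gcd(634, 212) = 2.
Track Bezout coefficients alongside the remainders: start with r₀ = 634 = a·1 + b·0 (s = 1, t = 0) and r₁ = 212 = a·0 + b·1 (s = 0, t = 1); each new remainder r_{k+1} = r_{k-1} − q_k·r_k inherits s_{k+1} = s_{k-1} − q_k·s_k, t_{k+1} = t_{k-1} − q_k·t_k, so r_k = a·s_k + b·t_k at every step:
  q = 2: r = 210, s = 1 − 2·0 = 1, t = 0 − 2·1 = -2  (check: 634·1 + 212·(-2) = 210)
  q = 1: r = 2, s = 0 − 1·1 = -1, t = 1 − 1·(-2) = 3  (check: 634·(-1) + 212·3 = 2)
The row with r = 2 (the gcd) gives the Bezout coefficients s = -1, t = 3.
Result: 634 · (-1) + 212 · (3) = 2.

gcd(634, 212) = 2; s = -1, t = 3 (check: 634·(-1) + 212·3 = 2).


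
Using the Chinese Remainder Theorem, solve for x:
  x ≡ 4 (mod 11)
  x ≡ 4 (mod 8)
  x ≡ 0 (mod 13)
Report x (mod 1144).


Moduli 11, 8, 13 are pairwise coprime; by CRT there is a unique solution modulo M = 11 · 8 · 13 = 1144.
Solve pairwise, accumulating the modulus:
  Start with x ≡ 4 (mod 11).
  Combine with x ≡ 4 (mod 8): since gcd(11, 8) = 1, we get a unique residue mod 88.
    Write x = 4 + 11·t and substitute into x ≡ 4 (mod 8): 11·t ≡ 4 − 4 = 0 (mod 8).
    Reduce coefficients mod 8: 3·t ≡ 0 (mod 8).
    The inverse of 3 mod 8 is 3 (since 3·3 = 9 = 1·8 + 1), so t ≡ 3·0 = 0 ≡ 0 (mod 8).
    Then x = 4 + 11·0 = 4, valid modulo lcm(11, 8) = 88: x ≡ 4 (mod 88).
  Combine with x ≡ 0 (mod 13): since gcd(88, 13) = 1, we get a unique residue mod 1144.
    Write x = 4 + 88·t and substitute into x ≡ 0 (mod 13): 88·t ≡ 0 − 4 = -4 (mod 13).
    Reduce coefficients mod 13: 10·t ≡ 9 (mod 13).
    The inverse of 10 mod 13 is 4 (since 10·4 = 40 = 3·13 + 1), so t ≡ 4·9 = 36 ≡ 10 (mod 13).
    Then x = 4 + 88·10 = 884, valid modulo lcm(88, 13) = 1144: x ≡ 884 (mod 1144).
Verify: 884 mod 11 = 4 ✓, 884 mod 8 = 4 ✓, 884 mod 13 = 0 ✓.

x ≡ 884 (mod 1144).


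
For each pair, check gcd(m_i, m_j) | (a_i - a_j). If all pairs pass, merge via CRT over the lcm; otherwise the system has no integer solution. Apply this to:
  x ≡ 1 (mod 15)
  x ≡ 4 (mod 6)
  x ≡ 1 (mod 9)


Moduli 15, 6, 9 are not pairwise coprime, so CRT works modulo lcm(m_i) when all pairwise compatibility conditions hold.
Pairwise compatibility: gcd(m_i, m_j) must divide a_i - a_j for every pair.
Merge one congruence at a time:
  Start: x ≡ 1 (mod 15).
  Combine with x ≡ 4 (mod 6): gcd(15, 6) = 3; 4 - 1 = 3, which IS divisible by 3, so compatible.
    Write x = 1 + 15·t and substitute into x ≡ 4 (mod 6): 15·t ≡ 4 − 1 = 3 (mod 6).
    Divide the congruence (and modulus) by g = 3: 5·t ≡ 1 (mod 2).
    Reduce coefficients mod 2: 1·t ≡ 1 (mod 2).
    So t ≡ 1 (mod 2).
    Then x = 1 + 15·1 = 16, valid modulo lcm(15, 6) = 30: x ≡ 16 (mod 30).
  Combine with x ≡ 1 (mod 9): gcd(30, 9) = 3; 1 - 16 = -15, which IS divisible by 3, so compatible.
    Write x = 16 + 30·t and substitute into x ≡ 1 (mod 9): 30·t ≡ 1 − 16 = -15 (mod 9).
    Divide the congruence (and modulus) by g = 3: 10·t ≡ -5 (mod 3).
    Reduce coefficients mod 3: 1·t ≡ 1 (mod 3).
    So t ≡ 1 (mod 3).
    Then x = 16 + 30·1 = 46, valid modulo lcm(30, 9) = 90: x ≡ 46 (mod 90).
Verify: 46 mod 15 = 1, 46 mod 6 = 4, 46 mod 9 = 1.

x ≡ 46 (mod 90).


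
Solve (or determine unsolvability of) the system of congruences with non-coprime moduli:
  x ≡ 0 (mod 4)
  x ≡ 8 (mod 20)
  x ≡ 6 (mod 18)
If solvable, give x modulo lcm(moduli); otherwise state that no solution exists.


Moduli 4, 20, 18 are not pairwise coprime, so CRT works modulo lcm(m_i) when all pairwise compatibility conditions hold.
Pairwise compatibility: gcd(m_i, m_j) must divide a_i - a_j for every pair.
Merge one congruence at a time:
  Start: x ≡ 0 (mod 4).
  Combine with x ≡ 8 (mod 20): gcd(4, 20) = 4; 8 - 0 = 8, which IS divisible by 4, so compatible.
    Write x = 0 + 4·t and substitute into x ≡ 8 (mod 20): 4·t ≡ 8 − 0 = 8 (mod 20).
    Divide the congruence (and modulus) by g = 4: 1·t ≡ 2 (mod 5).
    So t ≡ 2 (mod 5).
    Then x = 0 + 4·2 = 8, valid modulo lcm(4, 20) = 20: x ≡ 8 (mod 20).
  Combine with x ≡ 6 (mod 18): gcd(20, 18) = 2; 6 - 8 = -2, which IS divisible by 2, so compatible.
    Write x = 8 + 20·t and substitute into x ≡ 6 (mod 18): 20·t ≡ 6 − 8 = -2 (mod 18).
    Divide the congruence (and modulus) by g = 2: 10·t ≡ -1 (mod 9).
    Reduce coefficients mod 9: 1·t ≡ 8 (mod 9).
    So t ≡ 8 (mod 9).
    Then x = 8 + 20·8 = 168, valid modulo lcm(20, 18) = 180: x ≡ 168 (mod 180).
Verify: 168 mod 4 = 0, 168 mod 20 = 8, 168 mod 18 = 6.

x ≡ 168 (mod 180).


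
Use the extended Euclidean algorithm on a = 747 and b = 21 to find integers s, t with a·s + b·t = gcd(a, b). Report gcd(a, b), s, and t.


Euclidean algorithm on (747, 21) — divide until remainder is 0:
  747 = 35 · 21 + 12
  21 = 1 · 12 + 9
  12 = 1 · 9 + 3
  9 = 3 · 3 + 0
gcd(747, 21) = 3.
Track Bezout coefficients alongside the remainders: start with r₀ = 747 = a·1 + b·0 (s = 1, t = 0) and r₁ = 21 = a·0 + b·1 (s = 0, t = 1); each new remainder r_{k+1} = r_{k-1} − q_k·r_k inherits s_{k+1} = s_{k-1} − q_k·s_k, t_{k+1} = t_{k-1} − q_k·t_k, so r_k = a·s_k + b·t_k at every step:
  q = 35: r = 12, s = 1 − 35·0 = 1, t = 0 − 35·1 = -35  (check: 747·1 + 21·(-35) = 12)
  q = 1: r = 9, s = 0 − 1·1 = -1, t = 1 − 1·(-35) = 36  (check: 747·(-1) + 21·36 = 9)
  q = 1: r = 3, s = 1 − 1·(-1) = 2, t = -35 − 1·36 = -71  (check: 747·2 + 21·(-71) = 3)
The row with r = 3 (the gcd) gives the Bezout coefficients s = 2, t = -71.
Result: 747 · (2) + 21 · (-71) = 3.

gcd(747, 21) = 3; s = 2, t = -71 (check: 747·2 + 21·(-71) = 3).


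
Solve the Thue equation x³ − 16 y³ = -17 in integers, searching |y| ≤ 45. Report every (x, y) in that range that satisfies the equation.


The equation is x³ - 16y³ = -17. For fixed y, x³ = 16·y³ − 17, so a solution requires the RHS to be a perfect cube.
Strategy: iterate y from -45 to 45, compute RHS = 16·y³ − 17, and check whether it is a (positive or negative) perfect cube.
Check small values of y:
  y = 0: RHS = -17 is not a perfect cube.
  y = 1: RHS = -1 = (-1)³ ⇒ x = -1 works.
  y = -1: RHS = -33 is not a perfect cube.
  y = 2: RHS = 111 is not a perfect cube.
  y = -2: RHS = -145 is not a perfect cube.
  y = 3: RHS = 415 is not a perfect cube.
  y = -3: RHS = -449 is not a perfect cube.
Continuing the search up to |y| = 45 finds no further solutions beyond those listed.
Collected solutions: (-1, 1).

Solutions (with |y| ≤ 45): (-1, 1).


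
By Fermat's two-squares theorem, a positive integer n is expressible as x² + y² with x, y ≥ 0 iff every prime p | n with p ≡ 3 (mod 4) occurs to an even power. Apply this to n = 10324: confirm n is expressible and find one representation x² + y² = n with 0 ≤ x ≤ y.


Step 1: Factor n = 10324 = 2^2 · 29 · 89.
Step 2: Check the mod-4 condition on each prime factor: 2 = 2 (special); 29 ≡ 1 (mod 4), exponent 1; 89 ≡ 1 (mod 4), exponent 1.
All primes ≡ 3 (mod 4) appear to even exponent (or don't appear), so by the two-squares theorem n IS expressible as a sum of two squares.
Step 3: Build a representation. Group n = k² · m with k = 2 and m = 29 · 89 = 2581 (a product of primes ≡ 1 (mod 4)); a representation of m scales to one of n via (k·x)² + (k·y)² = k²(x² + y²). Each prime p ≡ 1 (mod 4) is itself a sum of two squares; find a² by testing p − a² for a perfect square:
  29: 29 − 1² = 28, 29 − 2² = 25 = 5² ⇒ 29 = 2² + 5².
  89: 89 − 1² = 88, 89 − 2² = 85, 89 − 3² = 80, 89 − 4² = 73, 89 − 5² = 64 = 8² ⇒ 89 = 5² + 8².
  Combine using the Brahmagupta–Fibonacci identity (a² + b²)(c² + d²) = (ac − bd)² + (ad + bc)² = (ac + bd)² + (ad − bc)²:
  29 · 89 = 2581: from (2² + 5²)(5² + 8²), take (2·5 − 5·8, 2·8 + 5·5) = (10 − 40, 16 + 25) = (-30, 41); dropping signs (only squares matter) gives (30, 41); check 30² + 41² = 900 + 1681 = 2581 ✓.
  Scale by k = 2: (2·30, 2·41) = (60, 82).
Step 4: Order so x ≤ y and verify: 60² + 82² = 3600 + 6724 = 10324 = n. ✓

n = 10324 = 60² + 82² (one valid representation with x ≤ y).
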